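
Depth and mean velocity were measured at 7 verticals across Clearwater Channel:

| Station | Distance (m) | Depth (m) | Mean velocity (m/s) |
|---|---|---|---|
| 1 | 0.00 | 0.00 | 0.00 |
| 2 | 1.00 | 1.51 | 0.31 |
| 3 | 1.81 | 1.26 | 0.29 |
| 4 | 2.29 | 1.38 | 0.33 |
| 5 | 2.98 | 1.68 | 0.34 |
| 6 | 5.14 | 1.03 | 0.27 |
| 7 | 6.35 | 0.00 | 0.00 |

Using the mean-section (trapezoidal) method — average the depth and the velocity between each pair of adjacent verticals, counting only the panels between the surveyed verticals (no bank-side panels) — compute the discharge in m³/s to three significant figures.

Panel 1-2: Δb = 1 m, d̄ = (0.00+1.51)/2 = 0.755, v̄ = (0.00+0.31)/2 = 0.155 → q = 1×0.755×0.155 = 0.1170 m³/s
Panel 2-3: Δb = 0.81 m, d̄ = (1.51+1.26)/2 = 1.385, v̄ = (0.31+0.29)/2 = 0.3 → q = 0.81×1.385×0.3 = 0.3366 m³/s
Panel 3-4: Δb = 0.48 m, d̄ = (1.26+1.38)/2 = 1.32, v̄ = (0.29+0.33)/2 = 0.31 → q = 0.48×1.32×0.31 = 0.1964 m³/s
Panel 4-5: Δb = 0.69 m, d̄ = (1.38+1.68)/2 = 1.53, v̄ = (0.33+0.34)/2 = 0.335 → q = 0.69×1.53×0.335 = 0.3537 m³/s
Panel 5-6: Δb = 2.16 m, d̄ = (1.68+1.03)/2 = 1.355, v̄ = (0.34+0.27)/2 = 0.305 → q = 2.16×1.355×0.305 = 0.8927 m³/s
Panel 6-7: Δb = 1.21 m, d̄ = (1.03+0.00)/2 = 0.515, v̄ = (0.27+0.00)/2 = 0.135 → q = 1.21×0.515×0.135 = 0.08413 m³/s
Q = Σ q = 1.980 m³/s

1.98 m³/s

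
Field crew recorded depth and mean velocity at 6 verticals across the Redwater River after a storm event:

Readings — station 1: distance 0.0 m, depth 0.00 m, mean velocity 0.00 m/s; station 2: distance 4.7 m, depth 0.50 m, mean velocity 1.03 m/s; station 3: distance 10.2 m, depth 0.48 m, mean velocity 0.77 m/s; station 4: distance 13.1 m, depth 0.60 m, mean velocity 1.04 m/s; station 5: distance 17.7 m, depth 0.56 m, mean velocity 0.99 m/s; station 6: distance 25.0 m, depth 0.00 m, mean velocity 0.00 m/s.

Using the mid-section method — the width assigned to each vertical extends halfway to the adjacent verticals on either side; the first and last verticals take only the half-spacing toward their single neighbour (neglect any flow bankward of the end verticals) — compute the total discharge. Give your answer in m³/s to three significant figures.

w_2 = (10.2 − 0.0)/2 = 5.1 m; q_2 = 1.03 × 0.50 × 5.1 = 2.627 m³/s
w_3 = (13.1 − 4.7)/2 = 4.2 m; q_3 = 0.77 × 0.48 × 4.2 = 1.552 m³/s
w_4 = (17.7 − 10.2)/2 = 3.75 m; q_4 = 1.04 × 0.60 × 3.75 = 2.340 m³/s
w_5 = (25.0 − 13.1)/2 = 5.95 m; q_5 = 0.99 × 0.56 × 5.95 = 3.299 m³/s
Stations 1, 6 contribute zero (depth or velocity is 0).
Q = Σ qᵢ = 9.818 m³/s

9.82 m³/s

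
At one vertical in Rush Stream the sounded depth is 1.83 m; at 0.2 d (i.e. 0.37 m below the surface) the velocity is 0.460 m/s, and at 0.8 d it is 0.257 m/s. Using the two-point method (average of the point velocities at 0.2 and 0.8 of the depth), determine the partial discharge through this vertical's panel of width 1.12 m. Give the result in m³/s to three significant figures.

0.735 m³/s

v̄ = (0.460 + 0.257) / 2 = 0.3585 m/s
q = v̄ × d × w = 0.3585 × 1.83 × 1.12 = 0.7348 m³/s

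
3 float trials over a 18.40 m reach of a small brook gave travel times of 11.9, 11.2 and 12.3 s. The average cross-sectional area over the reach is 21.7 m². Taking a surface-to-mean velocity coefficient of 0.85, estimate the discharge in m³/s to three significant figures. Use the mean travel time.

t̄ = (11.9 + 11.2 + 12.3) / 3 = 11.8 s
v_surface = L / t̄ = 18.40 / 11.8 = 1.559 m/s
v_mean = 0.85 × 1.559 = 1.325 m/s
Q = A × v_mean = 21.7 × 1.325 = 28.76 m³/s

28.8 m³/s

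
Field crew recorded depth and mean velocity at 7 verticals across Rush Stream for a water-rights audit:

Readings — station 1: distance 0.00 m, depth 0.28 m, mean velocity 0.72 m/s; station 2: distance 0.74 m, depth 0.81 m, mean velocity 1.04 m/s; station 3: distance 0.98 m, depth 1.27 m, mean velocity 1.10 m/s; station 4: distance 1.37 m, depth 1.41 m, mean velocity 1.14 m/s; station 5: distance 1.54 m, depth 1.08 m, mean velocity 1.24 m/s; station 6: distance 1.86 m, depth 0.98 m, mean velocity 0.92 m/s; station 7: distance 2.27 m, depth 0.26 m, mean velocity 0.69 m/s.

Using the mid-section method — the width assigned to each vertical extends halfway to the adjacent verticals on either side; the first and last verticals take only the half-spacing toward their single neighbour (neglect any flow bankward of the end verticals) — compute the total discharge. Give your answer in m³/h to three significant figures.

w_1 = (0.74 − 0.00)/2 = 0.37 m; q_1 = 0.72 × 0.28 × 0.37 = 0.07459 m³/s
w_2 = (0.98 − 0.00)/2 = 0.49 m; q_2 = 1.04 × 0.81 × 0.49 = 0.4128 m³/s
w_3 = (1.37 − 0.74)/2 = 0.315 m; q_3 = 1.10 × 1.27 × 0.315 = 0.4401 m³/s
w_4 = (1.54 − 0.98)/2 = 0.28 m; q_4 = 1.14 × 1.41 × 0.28 = 0.4501 m³/s
w_5 = (1.86 − 1.37)/2 = 0.245 m; q_5 = 1.24 × 1.08 × 0.245 = 0.3281 m³/s
w_6 = (2.27 − 1.54)/2 = 0.365 m; q_6 = 0.92 × 0.98 × 0.365 = 0.3291 m³/s
w_7 = (2.27 − 1.86)/2 = 0.205 m; q_7 = 0.69 × 0.26 × 0.205 = 0.03678 m³/s
Q = Σ qᵢ = 2.071 m³/s
= 2.071 × 3600 = 7457 m³/h

7460 m³/h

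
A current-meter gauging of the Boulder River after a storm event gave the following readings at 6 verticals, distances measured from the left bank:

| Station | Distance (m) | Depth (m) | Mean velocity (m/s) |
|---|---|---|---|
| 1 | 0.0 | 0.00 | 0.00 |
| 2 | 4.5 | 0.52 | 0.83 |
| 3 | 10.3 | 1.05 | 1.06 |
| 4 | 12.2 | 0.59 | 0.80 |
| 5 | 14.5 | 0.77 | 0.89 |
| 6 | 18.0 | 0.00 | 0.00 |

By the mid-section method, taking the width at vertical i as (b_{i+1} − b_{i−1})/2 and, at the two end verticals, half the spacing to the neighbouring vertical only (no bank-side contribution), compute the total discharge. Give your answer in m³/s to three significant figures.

9.49 m³/s

w_2 = (10.3 − 0.0)/2 = 5.15 m; q_2 = 0.83 × 0.52 × 5.15 = 2.223 m³/s
w_3 = (12.2 − 4.5)/2 = 3.85 m; q_3 = 1.06 × 1.05 × 3.85 = 4.285 m³/s
w_4 = (14.5 − 10.3)/2 = 2.1 m; q_4 = 0.80 × 0.59 × 2.1 = 0.9912 m³/s
w_5 = (18.0 − 12.2)/2 = 2.9 m; q_5 = 0.89 × 0.77 × 2.9 = 1.987 m³/s
Stations 1, 6 contribute zero (depth or velocity is 0).
Q = Σ qᵢ = 9.486 m³/s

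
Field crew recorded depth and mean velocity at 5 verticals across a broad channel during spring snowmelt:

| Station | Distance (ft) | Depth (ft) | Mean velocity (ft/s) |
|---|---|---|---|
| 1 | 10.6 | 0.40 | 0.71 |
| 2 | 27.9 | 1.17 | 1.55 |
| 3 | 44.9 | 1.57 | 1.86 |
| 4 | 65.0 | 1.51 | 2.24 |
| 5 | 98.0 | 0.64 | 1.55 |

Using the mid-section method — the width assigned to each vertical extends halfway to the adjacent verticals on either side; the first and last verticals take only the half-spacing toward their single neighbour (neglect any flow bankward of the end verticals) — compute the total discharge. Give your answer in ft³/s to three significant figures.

194 ft³/s

w_1 = (27.9 − 10.6)/2 = 8.65 ft; q_1 = 0.71 × 0.40 × 8.65 = 2.457 ft³/s
w_2 = (44.9 − 10.6)/2 = 17.15 ft; q_2 = 1.55 × 1.17 × 17.15 = 31.10 ft³/s
w_3 = (65.0 − 27.9)/2 = 18.55 ft; q_3 = 1.86 × 1.57 × 18.55 = 54.17 ft³/s
w_4 = (98.0 − 44.9)/2 = 26.55 ft; q_4 = 2.24 × 1.51 × 26.55 = 89.80 ft³/s
w_5 = (98.0 − 65.0)/2 = 16.5 ft; q_5 = 1.55 × 0.64 × 16.5 = 16.37 ft³/s
Q = Σ qᵢ = 193.9 ft³/s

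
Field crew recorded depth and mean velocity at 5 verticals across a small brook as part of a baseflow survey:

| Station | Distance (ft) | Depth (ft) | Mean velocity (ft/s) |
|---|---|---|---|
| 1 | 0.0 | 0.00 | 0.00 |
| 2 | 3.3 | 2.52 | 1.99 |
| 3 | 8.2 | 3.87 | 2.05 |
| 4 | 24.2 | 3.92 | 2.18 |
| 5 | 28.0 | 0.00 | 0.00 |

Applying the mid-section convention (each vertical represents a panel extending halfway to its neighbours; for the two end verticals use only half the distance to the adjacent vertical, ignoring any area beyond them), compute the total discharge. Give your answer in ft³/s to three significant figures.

w_2 = (8.2 − 0.0)/2 = 4.1 ft; q_2 = 1.99 × 2.52 × 4.1 = 20.56 ft³/s
w_3 = (24.2 − 3.3)/2 = 10.45 ft; q_3 = 2.05 × 3.87 × 10.45 = 82.91 ft³/s
w_4 = (28.0 − 8.2)/2 = 9.9 ft; q_4 = 2.18 × 3.92 × 9.9 = 84.60 ft³/s
Stations 1, 5 contribute zero (depth or velocity is 0).
Q = Σ qᵢ = 188.1 ft³/s

188 ft³/s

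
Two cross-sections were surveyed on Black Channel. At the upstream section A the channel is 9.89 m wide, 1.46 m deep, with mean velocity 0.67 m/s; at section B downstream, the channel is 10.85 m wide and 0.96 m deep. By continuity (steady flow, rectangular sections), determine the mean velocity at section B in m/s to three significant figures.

Q = A₁V₁ = (9.89×1.46) × 0.67 = 9.674 m³/s
A₂ = 10.85 × 0.96 = 10.42 m²
V₂ = Q/A₂ = 9.674/10.42 = 0.9288 m/s

0.929 m/s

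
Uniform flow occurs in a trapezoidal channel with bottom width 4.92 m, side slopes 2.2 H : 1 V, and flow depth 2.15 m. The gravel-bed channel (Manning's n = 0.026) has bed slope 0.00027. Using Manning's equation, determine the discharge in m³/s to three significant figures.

A = (b + z·y)·y = (4.92 + 2.2×2.15)×2.15 = 20.75 m²
P = b + 2y√(1+z²) = 4.92 + 2×2.15×√(1+2.2²) = 15.31 m
R = A/P = 20.75/15.31 = 1.355 m
Q = (1/n)·A·R^(2/3)·S^(1/2) = (1/0.026) × 20.75 × 1.355^(2/3) × 0.00027^(1/2) = 16.06 m³/s

16.1 m³/s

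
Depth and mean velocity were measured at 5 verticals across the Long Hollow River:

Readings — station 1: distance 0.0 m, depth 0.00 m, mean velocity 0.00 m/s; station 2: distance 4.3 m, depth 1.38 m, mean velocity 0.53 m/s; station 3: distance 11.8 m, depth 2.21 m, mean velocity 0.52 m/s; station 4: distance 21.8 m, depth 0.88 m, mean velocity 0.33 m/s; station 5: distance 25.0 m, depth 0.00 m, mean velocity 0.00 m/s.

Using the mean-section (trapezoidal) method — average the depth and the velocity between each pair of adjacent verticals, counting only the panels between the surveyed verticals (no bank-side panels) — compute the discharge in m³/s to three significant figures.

14.7 m³/s

Panel 1-2: Δb = 4.3 m, d̄ = (0.00+1.38)/2 = 0.69, v̄ = (0.00+0.53)/2 = 0.265 → q = 4.3×0.69×0.265 = 0.7863 m³/s
Panel 2-3: Δb = 7.5 m, d̄ = (1.38+2.21)/2 = 1.795, v̄ = (0.53+0.52)/2 = 0.525 → q = 7.5×1.795×0.525 = 7.068 m³/s
Panel 3-4: Δb = 10 m, d̄ = (2.21+0.88)/2 = 1.545, v̄ = (0.52+0.33)/2 = 0.425 → q = 10×1.545×0.425 = 6.566 m³/s
Panel 4-5: Δb = 3.2 m, d̄ = (0.88+0.00)/2 = 0.44, v̄ = (0.33+0.00)/2 = 0.165 → q = 3.2×0.44×0.165 = 0.2323 m³/s
Q = Σ q = 14.65 m³/s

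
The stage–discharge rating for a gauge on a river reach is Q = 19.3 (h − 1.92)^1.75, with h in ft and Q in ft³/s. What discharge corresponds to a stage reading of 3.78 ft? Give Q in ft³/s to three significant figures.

57.2 ft³/s

Q = 19.3 × (3.78 − 1.92)^1.75 = 19.3 × 1.86^1.75 = 57.17 ft³/s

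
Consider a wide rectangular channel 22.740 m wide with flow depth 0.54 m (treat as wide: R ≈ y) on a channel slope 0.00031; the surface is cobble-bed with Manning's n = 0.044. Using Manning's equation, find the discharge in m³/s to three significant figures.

A = b·y = 22.740 × 0.54 = 12.28 m²
Wide channel: R ≈ y = 0.54 m
Q = (1/n)·A·R^(2/3)·S^(1/2) = (1/0.044) × 12.28 × 0.5400^(2/3) × 0.00031^(1/2) = 3.258 m³/s

3.26 m³/s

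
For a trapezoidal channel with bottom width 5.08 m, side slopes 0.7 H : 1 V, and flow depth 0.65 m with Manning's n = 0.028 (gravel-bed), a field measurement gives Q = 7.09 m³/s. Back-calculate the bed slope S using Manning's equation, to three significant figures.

0.00693

A = (b + z·y)·y = (5.08 + 0.7×0.65)×0.65 = 3.598 m²
P = b + 2y√(1+z²) = 5.08 + 2×0.65×√(1+0.7²) = 6.667 m
R = A/P = 3.598/6.667 = 0.5396 m
S = (Q·n / (1·A·R^(2/3)))² = (7.09×0.028 / (1×3.598×0.6628))² = 0.006930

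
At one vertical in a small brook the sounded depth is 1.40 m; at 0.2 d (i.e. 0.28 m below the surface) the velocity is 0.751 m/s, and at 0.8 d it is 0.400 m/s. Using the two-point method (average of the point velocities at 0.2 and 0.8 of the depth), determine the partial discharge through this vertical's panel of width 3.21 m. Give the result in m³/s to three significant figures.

v̄ = (0.751 + 0.400) / 2 = 0.5755 m/s
q = v̄ × d × w = 0.5755 × 1.40 × 3.21 = 2.586 m³/s

2.59 m³/s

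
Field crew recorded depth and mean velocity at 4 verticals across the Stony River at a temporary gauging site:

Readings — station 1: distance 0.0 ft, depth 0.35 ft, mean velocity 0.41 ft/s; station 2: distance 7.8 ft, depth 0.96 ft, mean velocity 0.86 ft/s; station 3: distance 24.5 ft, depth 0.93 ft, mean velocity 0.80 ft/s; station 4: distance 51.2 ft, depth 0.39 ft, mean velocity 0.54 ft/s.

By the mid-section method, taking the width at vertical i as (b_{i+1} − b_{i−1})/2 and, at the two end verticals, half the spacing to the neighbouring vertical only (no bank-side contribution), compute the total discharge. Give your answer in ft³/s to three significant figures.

w_1 = (7.8 − 0.0)/2 = 3.9 ft; q_1 = 0.41 × 0.35 × 3.9 = 0.5597 ft³/s
w_2 = (24.5 − 0.0)/2 = 12.25 ft; q_2 = 0.86 × 0.96 × 12.25 = 10.11 ft³/s
w_3 = (51.2 − 7.8)/2 = 21.7 ft; q_3 = 0.80 × 0.93 × 21.7 = 16.14 ft³/s
w_4 = (51.2 − 24.5)/2 = 13.35 ft; q_4 = 0.54 × 0.39 × 13.35 = 2.812 ft³/s
Q = Σ qᵢ = 29.63 ft³/s

29.6 ft³/s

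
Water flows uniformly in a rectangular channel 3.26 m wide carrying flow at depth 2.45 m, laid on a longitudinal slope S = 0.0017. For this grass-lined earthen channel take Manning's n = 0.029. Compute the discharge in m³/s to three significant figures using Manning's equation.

11.2 m³/s

A = b·y = 3.26 × 2.45 = 7.987 m²
P = b + 2y = 3.26 + 2×2.45 = 8.160 m
R = A/P = 7.987/8.160 = 0.9788 m
Q = (1/n)·A·R^(2/3)·S^(1/2) = (1/0.029) × 7.987 × 0.9788^(2/3) × 0.0017^(1/2) = 11.19 m³/s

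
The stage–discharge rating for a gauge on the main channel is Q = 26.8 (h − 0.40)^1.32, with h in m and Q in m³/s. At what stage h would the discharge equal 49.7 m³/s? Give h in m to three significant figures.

2.00 m

h − h₀ = (Q/C)^(1/b) = (49.7/26.8)^(1/1.32) = 1.597 m
h = 0.40 + 1.597 = 1.997 m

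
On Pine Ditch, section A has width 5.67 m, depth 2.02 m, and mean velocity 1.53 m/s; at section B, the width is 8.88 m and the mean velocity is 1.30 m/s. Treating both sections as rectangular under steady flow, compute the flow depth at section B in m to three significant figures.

1.52 m

Q = A₁V₁ = (5.67×2.02) × 1.53 = 17.52 m³/s
d₂ = Q/(b₂ V₂) = 17.52/(8.88×1.30) = 1.518 m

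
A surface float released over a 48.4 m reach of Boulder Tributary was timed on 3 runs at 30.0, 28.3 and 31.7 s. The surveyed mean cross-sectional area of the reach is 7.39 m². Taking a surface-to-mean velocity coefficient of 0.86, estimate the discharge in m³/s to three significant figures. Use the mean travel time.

10.3 m³/s

t̄ = (30.0 + 28.3 + 31.7) / 3 = 30 s
v_surface = L / t̄ = 48.4 / 30 = 1.613 m/s
v_mean = 0.86 × 1.613 = 1.387 m/s
Q = A × v_mean = 7.39 × 1.387 = 10.25 m³/s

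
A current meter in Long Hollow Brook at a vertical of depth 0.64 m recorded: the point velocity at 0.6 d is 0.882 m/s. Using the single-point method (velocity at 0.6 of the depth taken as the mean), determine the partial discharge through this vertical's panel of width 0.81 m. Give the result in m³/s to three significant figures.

v̄ = v₀.₆ = 0.882 m/s
q = v̄ × d × w = 0.8820 × 0.64 × 0.81 = 0.4572 m³/s

0.457 m³/s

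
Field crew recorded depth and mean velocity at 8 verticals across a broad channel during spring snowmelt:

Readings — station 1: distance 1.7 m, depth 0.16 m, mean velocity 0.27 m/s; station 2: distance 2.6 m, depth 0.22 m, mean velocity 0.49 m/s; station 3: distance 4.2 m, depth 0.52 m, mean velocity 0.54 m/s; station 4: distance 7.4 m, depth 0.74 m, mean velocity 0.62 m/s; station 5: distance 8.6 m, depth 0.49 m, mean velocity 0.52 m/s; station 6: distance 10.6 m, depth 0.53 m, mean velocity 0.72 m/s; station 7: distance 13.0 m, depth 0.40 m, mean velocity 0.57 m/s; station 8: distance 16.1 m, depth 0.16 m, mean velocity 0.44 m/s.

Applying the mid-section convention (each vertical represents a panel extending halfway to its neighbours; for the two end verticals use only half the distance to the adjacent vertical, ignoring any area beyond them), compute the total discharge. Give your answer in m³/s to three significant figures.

w_1 = (2.6 − 1.7)/2 = 0.45 m; q_1 = 0.27 × 0.16 × 0.45 = 0.01944 m³/s
w_2 = (4.2 − 1.7)/2 = 1.25 m; q_2 = 0.49 × 0.22 × 1.25 = 0.1348 m³/s
w_3 = (7.4 − 2.6)/2 = 2.4 m; q_3 = 0.54 × 0.52 × 2.4 = 0.6739 m³/s
w_4 = (8.6 − 4.2)/2 = 2.2 m; q_4 = 0.62 × 0.74 × 2.2 = 1.009 m³/s
w_5 = (10.6 − 7.4)/2 = 1.6 m; q_5 = 0.52 × 0.49 × 1.6 = 0.4077 m³/s
w_6 = (13.0 − 8.6)/2 = 2.2 m; q_6 = 0.72 × 0.53 × 2.2 = 0.8395 m³/s
w_7 = (16.1 − 10.6)/2 = 2.75 m; q_7 = 0.57 × 0.40 × 2.75 = 0.6270 m³/s
w_8 = (16.1 − 13.0)/2 = 1.55 m; q_8 = 0.44 × 0.16 × 1.55 = 0.1091 m³/s
Q = Σ qᵢ = 3.821 m³/s

3.82 m³/s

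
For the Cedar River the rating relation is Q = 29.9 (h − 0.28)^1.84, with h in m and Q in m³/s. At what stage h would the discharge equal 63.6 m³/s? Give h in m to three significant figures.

1.79 m

h − h₀ = (Q/C)^(1/b) = (63.6/29.9)^(1/1.84) = 1.507 m
h = 0.28 + 1.507 = 1.787 m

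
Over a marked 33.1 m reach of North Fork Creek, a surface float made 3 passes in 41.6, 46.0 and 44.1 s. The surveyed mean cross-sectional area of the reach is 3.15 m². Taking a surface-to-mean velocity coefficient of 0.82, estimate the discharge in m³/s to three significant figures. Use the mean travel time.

t̄ = (41.6 + 46.0 + 44.1) / 3 = 43.9 s
v_surface = L / t̄ = 33.1 / 43.9 = 0.7540 m/s
v_mean = 0.82 × 0.7540 = 0.6183 m/s
Q = A × v_mean = 3.15 × 0.6183 = 1.948 m³/s

1.95 m³/s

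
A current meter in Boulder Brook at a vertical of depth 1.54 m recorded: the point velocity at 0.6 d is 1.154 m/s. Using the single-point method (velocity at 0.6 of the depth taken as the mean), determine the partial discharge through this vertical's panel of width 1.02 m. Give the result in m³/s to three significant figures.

v̄ = v₀.₆ = 1.154 m/s
q = v̄ × d × w = 1.154 × 1.54 × 1.02 = 1.813 m³/s

1.81 m³/s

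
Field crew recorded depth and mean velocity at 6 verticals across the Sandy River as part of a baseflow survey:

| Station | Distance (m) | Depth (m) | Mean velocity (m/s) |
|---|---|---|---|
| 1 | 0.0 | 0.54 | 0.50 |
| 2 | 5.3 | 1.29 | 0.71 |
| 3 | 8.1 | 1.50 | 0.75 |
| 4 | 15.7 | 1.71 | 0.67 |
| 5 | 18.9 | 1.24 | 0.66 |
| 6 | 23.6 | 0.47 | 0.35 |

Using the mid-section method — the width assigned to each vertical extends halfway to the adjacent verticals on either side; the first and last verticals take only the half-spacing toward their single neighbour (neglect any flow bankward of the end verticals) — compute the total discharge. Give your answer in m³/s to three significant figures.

w_1 = (5.3 − 0.0)/2 = 2.65 m; q_1 = 0.50 × 0.54 × 2.65 = 0.7155 m³/s
w_2 = (8.1 − 0.0)/2 = 4.05 m; q_2 = 0.71 × 1.29 × 4.05 = 3.709 m³/s
w_3 = (15.7 − 5.3)/2 = 5.2 m; q_3 = 0.75 × 1.50 × 5.2 = 5.850 m³/s
w_4 = (18.9 − 8.1)/2 = 5.4 m; q_4 = 0.67 × 1.71 × 5.4 = 6.187 m³/s
w_5 = (23.6 − 15.7)/2 = 3.95 m; q_5 = 0.66 × 1.24 × 3.95 = 3.233 m³/s
w_6 = (23.6 − 18.9)/2 = 2.35 m; q_6 = 0.35 × 0.47 × 2.35 = 0.3866 m³/s
Q = Σ qᵢ = 20.08 m³/s

20.1 m³/s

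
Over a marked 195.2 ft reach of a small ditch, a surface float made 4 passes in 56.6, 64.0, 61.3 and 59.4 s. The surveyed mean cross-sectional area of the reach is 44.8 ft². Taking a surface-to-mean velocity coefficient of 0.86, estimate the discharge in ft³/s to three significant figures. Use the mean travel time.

125 ft³/s

t̄ = (56.6 + 64.0 + 61.3 + 59.4) / 4 = 60.325 s
v_surface = L / t̄ = 195.2 / 60.325 = 3.236 ft/s
v_mean = 0.86 × 3.236 = 2.783 ft/s
Q = A × v_mean = 44.8 × 2.783 = 124.7 ft³/s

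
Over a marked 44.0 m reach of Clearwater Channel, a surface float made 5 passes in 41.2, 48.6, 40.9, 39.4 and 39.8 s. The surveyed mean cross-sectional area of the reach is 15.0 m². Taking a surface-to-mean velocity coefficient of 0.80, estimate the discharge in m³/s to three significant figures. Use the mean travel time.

12.6 m³/s

t̄ = (41.2 + 48.6 + 40.9 + 39.4 + 39.8) / 5 = 41.98 s
v_surface = L / t̄ = 44.0 / 41.98 = 1.048 m/s
v_mean = 0.80 × 1.048 = 0.8385 m/s
Q = A × v_mean = 15.0 × 0.8385 = 12.58 m³/s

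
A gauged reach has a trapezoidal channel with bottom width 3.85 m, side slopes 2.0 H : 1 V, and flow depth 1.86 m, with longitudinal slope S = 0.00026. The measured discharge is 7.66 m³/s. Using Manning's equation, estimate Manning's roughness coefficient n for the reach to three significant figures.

0.0327

A = (b + z·y)·y = (3.85 + 2.0×1.86)×1.86 = 14.08 m²
P = b + 2y√(1+z²) = 3.85 + 2×1.86×√(1+2.0²) = 12.17 m
R = A/P = 14.08/12.17 = 1.157 m
n = (1/Q)·A·R^(2/3)·S^(1/2) = (1/7.66) × 14.08 × 1.102 × 0.01612 = 0.03267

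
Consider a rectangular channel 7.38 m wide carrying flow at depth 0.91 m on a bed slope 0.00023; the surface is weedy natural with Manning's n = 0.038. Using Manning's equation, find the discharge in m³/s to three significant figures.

A = b·y = 7.38 × 0.91 = 6.716 m²
P = b + 2y = 7.38 + 2×0.91 = 9.200 m
R = A/P = 6.716/9.200 = 0.7300 m
Q = (1/n)·A·R^(2/3)·S^(1/2) = (1/0.038) × 6.716 × 0.7300^(2/3) × 0.00023^(1/2) = 2.173 m³/s

2.17 m³/s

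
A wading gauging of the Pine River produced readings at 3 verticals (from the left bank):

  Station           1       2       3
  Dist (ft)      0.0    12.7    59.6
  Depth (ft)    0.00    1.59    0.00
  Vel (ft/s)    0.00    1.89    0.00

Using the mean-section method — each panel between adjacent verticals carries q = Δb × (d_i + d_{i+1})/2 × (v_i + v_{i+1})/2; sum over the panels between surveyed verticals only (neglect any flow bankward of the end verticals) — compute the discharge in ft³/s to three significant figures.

44.8 ft³/s

Panel 1-2: Δb = 12.7 ft, d̄ = (0.00+1.59)/2 = 0.795, v̄ = (0.00+1.89)/2 = 0.945 → q = 12.7×0.795×0.945 = 9.541 ft³/s
Panel 2-3: Δb = 46.9 ft, d̄ = (1.59+0.00)/2 = 0.795, v̄ = (1.89+0.00)/2 = 0.945 → q = 46.9×0.795×0.945 = 35.23 ft³/s
Q = Σ q = 44.78 ft³/s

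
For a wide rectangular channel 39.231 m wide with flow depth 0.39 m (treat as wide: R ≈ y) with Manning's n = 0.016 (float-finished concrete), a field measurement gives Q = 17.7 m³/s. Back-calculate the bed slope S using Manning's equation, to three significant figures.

A = b·y = 39.231 × 0.39 = 15.30 m²
Wide channel: R ≈ y = 0.39 m
S = (Q·n / (1·A·R^(2/3)))² = (17.7×0.016 / (1×15.30×0.5338))² = 0.001202

0.00120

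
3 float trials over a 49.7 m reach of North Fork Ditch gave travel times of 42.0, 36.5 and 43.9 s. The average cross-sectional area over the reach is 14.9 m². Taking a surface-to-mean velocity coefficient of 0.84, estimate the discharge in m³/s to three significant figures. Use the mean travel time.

t̄ = (42.0 + 36.5 + 43.9) / 3 = 40.8 s
v_surface = L / t̄ = 49.7 / 40.8 = 1.218 m/s
v_mean = 0.84 × 1.218 = 1.023 m/s
Q = A × v_mean = 14.9 × 1.023 = 15.25 m³/s

15.2 m³/s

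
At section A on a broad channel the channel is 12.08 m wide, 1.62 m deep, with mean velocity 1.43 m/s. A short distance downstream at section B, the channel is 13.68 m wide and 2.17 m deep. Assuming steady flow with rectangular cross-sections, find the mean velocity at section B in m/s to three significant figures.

0.943 m/s

Q = A₁V₁ = (12.08×1.62) × 1.43 = 27.98 m³/s
A₂ = 13.68 × 2.17 = 29.69 m²
V₂ = Q/A₂ = 27.98/29.69 = 0.9427 m/s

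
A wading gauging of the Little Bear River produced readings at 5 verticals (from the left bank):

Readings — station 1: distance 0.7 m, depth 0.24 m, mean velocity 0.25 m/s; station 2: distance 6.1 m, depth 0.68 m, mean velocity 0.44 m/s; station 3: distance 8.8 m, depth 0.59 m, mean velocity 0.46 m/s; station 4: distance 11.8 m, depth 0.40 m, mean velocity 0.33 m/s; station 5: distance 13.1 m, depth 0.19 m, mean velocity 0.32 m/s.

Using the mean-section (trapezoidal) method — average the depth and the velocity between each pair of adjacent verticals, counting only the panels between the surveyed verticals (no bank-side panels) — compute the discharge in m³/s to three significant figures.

2.34 m³/s

Panel 1-2: Δb = 5.4 m, d̄ = (0.24+0.68)/2 = 0.46, v̄ = (0.25+0.44)/2 = 0.345 → q = 5.4×0.46×0.345 = 0.8570 m³/s
Panel 2-3: Δb = 2.7 m, d̄ = (0.68+0.59)/2 = 0.635, v̄ = (0.44+0.46)/2 = 0.45 → q = 2.7×0.635×0.45 = 0.7715 m³/s
Panel 3-4: Δb = 3 m, d̄ = (0.59+0.40)/2 = 0.495, v̄ = (0.46+0.33)/2 = 0.395 → q = 3×0.495×0.395 = 0.5866 m³/s
Panel 4-5: Δb = 1.3 m, d̄ = (0.40+0.19)/2 = 0.295, v̄ = (0.33+0.32)/2 = 0.325 → q = 1.3×0.295×0.325 = 0.1246 m³/s
Q = Σ q = 2.340 m³/s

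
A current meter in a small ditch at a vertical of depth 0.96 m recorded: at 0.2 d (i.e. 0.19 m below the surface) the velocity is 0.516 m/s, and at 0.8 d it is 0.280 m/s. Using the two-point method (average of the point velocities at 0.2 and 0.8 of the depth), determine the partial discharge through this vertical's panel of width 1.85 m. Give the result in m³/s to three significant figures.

0.707 m³/s

v̄ = (0.516 + 0.280) / 2 = 0.3980 m/s
q = v̄ × d × w = 0.3980 × 0.96 × 1.85 = 0.7068 m³/s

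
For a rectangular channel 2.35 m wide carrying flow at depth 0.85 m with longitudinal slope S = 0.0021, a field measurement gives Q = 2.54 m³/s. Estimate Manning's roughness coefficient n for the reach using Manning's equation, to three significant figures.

0.0225

A = b·y = 2.35 × 0.85 = 1.998 m²
P = b + 2y = 2.35 + 2×0.85 = 4.050 m
R = A/P = 1.998/4.050 = 0.4932 m
n = (1/Q)·A·R^(2/3)·S^(1/2) = (1/2.54) × 1.998 × 0.6242 × 0.04583 = 0.02250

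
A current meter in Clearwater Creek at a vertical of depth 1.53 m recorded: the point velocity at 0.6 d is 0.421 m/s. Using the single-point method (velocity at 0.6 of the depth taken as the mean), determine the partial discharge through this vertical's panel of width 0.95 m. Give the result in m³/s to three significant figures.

v̄ = v₀.₆ = 0.421 m/s
q = v̄ × d × w = 0.4210 × 1.53 × 0.95 = 0.6119 m³/s

0.612 m³/s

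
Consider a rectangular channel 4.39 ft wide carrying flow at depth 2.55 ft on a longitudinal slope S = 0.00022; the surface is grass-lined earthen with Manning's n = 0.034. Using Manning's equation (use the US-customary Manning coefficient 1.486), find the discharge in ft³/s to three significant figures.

A = b·y = 4.39 × 2.55 = 11.19 ft²
P = b + 2y = 4.39 + 2×2.55 = 9.490 ft
R = A/P = 11.19/9.490 = 1.180 ft
Q = (1.486/n)·A·R^(2/3)·S^(1/2) = (1.486/0.034) × 11.19 × 1.180^(2/3) × 0.00022^(1/2) = 8.102 ft³/s

8.10 ft³/s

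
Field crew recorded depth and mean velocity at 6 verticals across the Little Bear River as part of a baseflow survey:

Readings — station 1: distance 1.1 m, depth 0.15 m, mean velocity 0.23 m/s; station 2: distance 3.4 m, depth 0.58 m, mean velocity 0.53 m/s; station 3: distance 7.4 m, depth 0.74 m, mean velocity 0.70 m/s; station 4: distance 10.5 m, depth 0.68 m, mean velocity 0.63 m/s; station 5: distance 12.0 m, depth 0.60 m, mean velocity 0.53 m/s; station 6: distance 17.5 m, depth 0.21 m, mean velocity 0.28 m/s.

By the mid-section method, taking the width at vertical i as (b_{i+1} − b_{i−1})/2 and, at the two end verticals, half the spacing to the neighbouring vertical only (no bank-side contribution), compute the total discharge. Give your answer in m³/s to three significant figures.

5.11 m³/s

w_1 = (3.4 − 1.1)/2 = 1.15 m; q_1 = 0.23 × 0.15 × 1.15 = 0.03968 m³/s
w_2 = (7.4 − 1.1)/2 = 3.15 m; q_2 = 0.53 × 0.58 × 3.15 = 0.9683 m³/s
w_3 = (10.5 − 3.4)/2 = 3.55 m; q_3 = 0.70 × 0.74 × 3.55 = 1.839 m³/s
w_4 = (12.0 − 7.4)/2 = 2.3 m; q_4 = 0.63 × 0.68 × 2.3 = 0.9853 m³/s
w_5 = (17.5 − 10.5)/2 = 3.5 m; q_5 = 0.53 × 0.60 × 3.5 = 1.113 m³/s
w_6 = (17.5 − 12.0)/2 = 2.75 m; q_6 = 0.28 × 0.21 × 2.75 = 0.1617 m³/s
Q = Σ qᵢ = 5.107 m³/s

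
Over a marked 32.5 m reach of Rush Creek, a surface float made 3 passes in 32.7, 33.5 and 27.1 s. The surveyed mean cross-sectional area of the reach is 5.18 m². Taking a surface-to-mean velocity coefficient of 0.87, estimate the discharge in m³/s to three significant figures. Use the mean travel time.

t̄ = (32.7 + 33.5 + 27.1) / 3 = 31.1 s
v_surface = L / t̄ = 32.5 / 31.1 = 1.045 m/s
v_mean = 0.87 × 1.045 = 0.9092 m/s
Q = A × v_mean = 5.18 × 0.9092 = 4.709 m³/s

4.71 m³/s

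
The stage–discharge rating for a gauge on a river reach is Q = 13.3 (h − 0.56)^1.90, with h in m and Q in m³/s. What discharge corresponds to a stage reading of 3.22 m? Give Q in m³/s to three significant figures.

85.3 m³/s

Q = 13.3 × (3.22 − 0.56)^1.90 = 13.3 × 2.66^1.90 = 85.33 m³/s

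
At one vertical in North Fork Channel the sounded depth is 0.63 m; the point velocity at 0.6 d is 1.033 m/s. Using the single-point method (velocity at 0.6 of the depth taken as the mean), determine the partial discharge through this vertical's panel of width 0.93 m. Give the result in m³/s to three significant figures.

v̄ = v₀.₆ = 1.033 m/s
q = v̄ × d × w = 1.033 × 0.63 × 0.93 = 0.6052 m³/s

0.605 m³/s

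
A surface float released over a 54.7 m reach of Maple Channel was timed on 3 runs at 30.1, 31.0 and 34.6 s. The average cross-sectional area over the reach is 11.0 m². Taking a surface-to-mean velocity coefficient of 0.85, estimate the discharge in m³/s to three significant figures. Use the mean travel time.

t̄ = (30.1 + 31.0 + 34.6) / 3 = 31.9 s
v_surface = L / t̄ = 54.7 / 31.9 = 1.715 m/s
v_mean = 0.85 × 1.715 = 1.458 m/s
Q = A × v_mean = 11.0 × 1.458 = 16.03 m³/s

16.0 m³/s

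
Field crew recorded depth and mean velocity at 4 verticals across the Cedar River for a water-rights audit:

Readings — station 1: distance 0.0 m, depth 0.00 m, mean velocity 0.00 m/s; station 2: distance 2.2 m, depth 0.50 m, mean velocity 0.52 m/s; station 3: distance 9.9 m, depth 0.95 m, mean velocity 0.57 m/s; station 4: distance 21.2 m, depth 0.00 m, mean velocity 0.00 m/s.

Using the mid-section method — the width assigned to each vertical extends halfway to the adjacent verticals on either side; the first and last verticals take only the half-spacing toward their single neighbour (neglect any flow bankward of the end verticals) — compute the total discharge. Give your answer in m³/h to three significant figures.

w_2 = (9.9 − 0.0)/2 = 4.95 m; q_2 = 0.52 × 0.50 × 4.95 = 1.287 m³/s
w_3 = (21.2 − 2.2)/2 = 9.5 m; q_3 = 0.57 × 0.95 × 9.5 = 5.144 m³/s
Stations 1, 4 contribute zero (depth or velocity is 0).
Q = Σ qᵢ = 6.431 m³/s
= 6.431 × 3600 = 23150 m³/h

23200 m³/h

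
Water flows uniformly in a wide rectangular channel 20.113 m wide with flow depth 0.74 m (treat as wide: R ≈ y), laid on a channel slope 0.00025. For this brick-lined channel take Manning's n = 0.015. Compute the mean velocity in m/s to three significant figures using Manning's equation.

0.862 m/s

A = b·y = 20.113 × 0.74 = 14.88 m²
Wide channel: R ≈ y = 0.74 m
Q = (1/n)·A·R^(2/3)·S^(1/2) = (1/0.015) × 14.88 × 0.7400^(2/3) × 0.00025^(1/2) = 12.84 m³/s
V = Q/A = 12.84/14.88 = 0.8624 m/s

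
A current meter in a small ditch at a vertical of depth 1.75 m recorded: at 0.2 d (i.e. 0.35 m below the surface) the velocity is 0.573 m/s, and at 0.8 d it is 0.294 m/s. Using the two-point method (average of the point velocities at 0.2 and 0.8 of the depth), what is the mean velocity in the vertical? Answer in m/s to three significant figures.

v̄ = (0.573 + 0.294) / 2 = 0.4335 m/s

0.434 m/s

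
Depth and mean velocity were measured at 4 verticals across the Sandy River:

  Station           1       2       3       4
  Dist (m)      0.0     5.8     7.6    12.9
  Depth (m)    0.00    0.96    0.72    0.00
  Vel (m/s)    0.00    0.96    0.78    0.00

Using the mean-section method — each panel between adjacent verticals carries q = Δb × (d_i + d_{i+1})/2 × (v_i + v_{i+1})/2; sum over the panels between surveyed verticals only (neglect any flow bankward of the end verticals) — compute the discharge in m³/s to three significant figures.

Panel 1-2: Δb = 5.8 m, d̄ = (0.00+0.96)/2 = 0.48, v̄ = (0.00+0.96)/2 = 0.48 → q = 5.8×0.48×0.48 = 1.336 m³/s
Panel 2-3: Δb = 1.8 m, d̄ = (0.96+0.72)/2 = 0.84, v̄ = (0.96+0.78)/2 = 0.87 → q = 1.8×0.84×0.87 = 1.315 m³/s
Panel 3-4: Δb = 5.3 m, d̄ = (0.72+0.00)/2 = 0.36, v̄ = (0.78+0.00)/2 = 0.39 → q = 5.3×0.36×0.39 = 0.7441 m³/s
Q = Σ q = 3.396 m³/s

3.40 m³/s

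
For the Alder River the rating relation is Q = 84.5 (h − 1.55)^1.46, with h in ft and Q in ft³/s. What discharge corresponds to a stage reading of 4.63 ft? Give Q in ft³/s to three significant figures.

437 ft³/s

Q = 84.5 × (4.63 − 1.55)^1.46 = 84.5 × 3.08^1.46 = 436.7 ft³/s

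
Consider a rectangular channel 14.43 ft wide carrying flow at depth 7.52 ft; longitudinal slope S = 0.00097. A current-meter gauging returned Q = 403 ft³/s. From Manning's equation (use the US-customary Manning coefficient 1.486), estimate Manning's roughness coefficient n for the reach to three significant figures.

0.0297

A = b·y = 14.43 × 7.52 = 108.5 ft²
P = b + 2y = 14.43 + 2×7.52 = 29.47 ft
R = A/P = 108.5/29.47 = 3.682 ft
n = (1.486/Q)·A·R^(2/3)·S^(1/2) = (1.486/403) × 108.5 × 2.385 × 0.03114 = 0.02972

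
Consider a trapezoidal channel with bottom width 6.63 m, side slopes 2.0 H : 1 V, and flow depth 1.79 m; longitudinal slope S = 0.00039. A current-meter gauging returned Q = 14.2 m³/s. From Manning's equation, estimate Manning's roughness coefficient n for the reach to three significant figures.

A = (b + z·y)·y = (6.63 + 2.0×1.79)×1.79 = 18.28 m²
P = b + 2y√(1+z²) = 6.63 + 2×1.79×√(1+2.0²) = 14.64 m
R = A/P = 18.28/14.64 = 1.249 m
n = (1/Q)·A·R^(2/3)·S^(1/2) = (1/14.2) × 18.28 × 1.160 × 0.01975 = 0.02947

0.0295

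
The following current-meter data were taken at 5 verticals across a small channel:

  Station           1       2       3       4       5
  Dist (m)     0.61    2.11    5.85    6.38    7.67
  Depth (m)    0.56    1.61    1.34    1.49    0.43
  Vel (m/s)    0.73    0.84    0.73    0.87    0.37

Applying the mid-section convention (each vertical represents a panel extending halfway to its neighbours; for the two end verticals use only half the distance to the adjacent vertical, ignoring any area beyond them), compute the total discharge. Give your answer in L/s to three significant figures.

w_1 = (2.11 − 0.61)/2 = 0.75 m; q_1 = 0.73 × 0.56 × 0.75 = 0.3066 m³/s
w_2 = (5.85 − 0.61)/2 = 2.62 m; q_2 = 0.84 × 1.61 × 2.62 = 3.543 m³/s
w_3 = (6.38 − 2.11)/2 = 2.135 m; q_3 = 0.73 × 1.34 × 2.135 = 2.088 m³/s
w_4 = (7.67 − 5.85)/2 = 0.91 m; q_4 = 0.87 × 1.49 × 0.91 = 1.180 m³/s
w_5 = (7.67 − 6.38)/2 = 0.645 m; q_5 = 0.37 × 0.43 × 0.645 = 0.1026 m³/s
Q = Σ qᵢ = 7.221 m³/s
= 7.221 × 1000 = 7221 L/s

7220 L/s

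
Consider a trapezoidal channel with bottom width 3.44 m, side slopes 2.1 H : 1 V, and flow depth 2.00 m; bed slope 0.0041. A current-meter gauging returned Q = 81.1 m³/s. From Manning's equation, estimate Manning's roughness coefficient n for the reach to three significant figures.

A = (b + z·y)·y = (3.44 + 2.1×2.00)×2.00 = 15.28 m²
P = b + 2y√(1+z²) = 3.44 + 2×2.00×√(1+2.1²) = 12.74 m
R = A/P = 15.28/12.74 = 1.199 m
n = (1/Q)·A·R^(2/3)·S^(1/2) = (1/81.1) × 15.28 × 1.129 × 0.06403 = 0.01362

0.0136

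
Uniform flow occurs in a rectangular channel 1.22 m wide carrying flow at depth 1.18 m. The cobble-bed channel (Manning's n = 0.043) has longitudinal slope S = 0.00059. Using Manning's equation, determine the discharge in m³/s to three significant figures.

A = b·y = 1.22 × 1.18 = 1.440 m²
P = b + 2y = 1.22 + 2×1.18 = 3.580 m
R = A/P = 1.440/3.580 = 0.4021 m
Q = (1/n)·A·R^(2/3)·S^(1/2) = (1/0.043) × 1.440 × 0.4021^(2/3) × 0.00059^(1/2) = 0.4430 m³/s

0.443 m³/s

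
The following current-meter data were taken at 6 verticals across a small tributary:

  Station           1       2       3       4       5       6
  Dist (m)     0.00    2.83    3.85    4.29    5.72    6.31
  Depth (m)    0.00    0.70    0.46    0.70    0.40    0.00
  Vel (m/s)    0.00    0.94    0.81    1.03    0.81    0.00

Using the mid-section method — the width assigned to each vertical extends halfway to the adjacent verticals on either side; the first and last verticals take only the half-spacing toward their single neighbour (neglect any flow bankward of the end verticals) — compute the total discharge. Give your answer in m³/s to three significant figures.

w_2 = (3.85 − 0.00)/2 = 1.925 m; q_2 = 0.94 × 0.70 × 1.925 = 1.267 m³/s
w_3 = (4.29 − 2.83)/2 = 0.73 m; q_3 = 0.81 × 0.46 × 0.73 = 0.2720 m³/s
w_4 = (5.72 − 3.85)/2 = 0.935 m; q_4 = 1.03 × 0.70 × 0.935 = 0.6741 m³/s
w_5 = (6.31 − 4.29)/2 = 1.01 m; q_5 = 0.81 × 0.40 × 1.01 = 0.3272 m³/s
Stations 1, 6 contribute zero (depth or velocity is 0).
Q = Σ qᵢ = 2.540 m³/s

2.54 m³/s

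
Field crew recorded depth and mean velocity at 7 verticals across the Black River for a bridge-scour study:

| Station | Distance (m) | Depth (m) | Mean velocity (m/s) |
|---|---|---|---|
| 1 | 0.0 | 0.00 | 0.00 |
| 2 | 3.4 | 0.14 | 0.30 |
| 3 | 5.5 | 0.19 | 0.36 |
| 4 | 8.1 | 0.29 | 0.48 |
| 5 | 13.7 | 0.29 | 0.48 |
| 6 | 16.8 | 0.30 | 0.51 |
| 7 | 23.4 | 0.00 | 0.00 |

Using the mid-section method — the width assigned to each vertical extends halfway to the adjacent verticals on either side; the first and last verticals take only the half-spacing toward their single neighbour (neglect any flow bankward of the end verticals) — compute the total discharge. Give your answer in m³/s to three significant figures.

2.19 m³/s

w_2 = (5.5 − 0.0)/2 = 2.75 m; q_2 = 0.30 × 0.14 × 2.75 = 0.1155 m³/s
w_3 = (8.1 − 3.4)/2 = 2.35 m; q_3 = 0.36 × 0.19 × 2.35 = 0.1607 m³/s
w_4 = (13.7 − 5.5)/2 = 4.1 m; q_4 = 0.48 × 0.29 × 4.1 = 0.5707 m³/s
w_5 = (16.8 − 8.1)/2 = 4.35 m; q_5 = 0.48 × 0.29 × 4.35 = 0.6055 m³/s
w_6 = (23.4 − 13.7)/2 = 4.85 m; q_6 = 0.51 × 0.30 × 4.85 = 0.7421 m³/s
Stations 1, 7 contribute zero (depth or velocity is 0).
Q = Σ qᵢ = 2.195 m³/s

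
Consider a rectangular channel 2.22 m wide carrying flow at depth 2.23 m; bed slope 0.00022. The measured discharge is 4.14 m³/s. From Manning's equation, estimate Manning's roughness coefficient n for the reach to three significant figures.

0.0145

A = b·y = 2.22 × 2.23 = 4.951 m²
P = b + 2y = 2.22 + 2×2.23 = 6.680 m
R = A/P = 4.951/6.680 = 0.7411 m
n = (1/Q)·A·R^(2/3)·S^(1/2) = (1/4.14) × 4.951 × 0.8189 × 0.01483 = 0.01453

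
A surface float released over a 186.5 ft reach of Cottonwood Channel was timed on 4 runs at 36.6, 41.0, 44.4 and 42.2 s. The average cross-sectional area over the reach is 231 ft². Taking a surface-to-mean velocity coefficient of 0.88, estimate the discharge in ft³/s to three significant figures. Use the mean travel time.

924 ft³/s

t̄ = (36.6 + 41.0 + 44.4 + 42.2) / 4 = 41.05 s
v_surface = L / t̄ = 186.5 / 41.05 = 4.543 ft/s
v_mean = 0.88 × 4.543 = 3.998 ft/s
Q = A × v_mean = 231 × 3.998 = 923.5 ft³/s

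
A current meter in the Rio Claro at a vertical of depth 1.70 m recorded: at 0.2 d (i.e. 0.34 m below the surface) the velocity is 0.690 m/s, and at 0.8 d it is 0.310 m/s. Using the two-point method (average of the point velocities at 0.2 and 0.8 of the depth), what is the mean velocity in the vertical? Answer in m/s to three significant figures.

v̄ = (0.690 + 0.310) / 2 = 0.5000 m/s

0.500 m/s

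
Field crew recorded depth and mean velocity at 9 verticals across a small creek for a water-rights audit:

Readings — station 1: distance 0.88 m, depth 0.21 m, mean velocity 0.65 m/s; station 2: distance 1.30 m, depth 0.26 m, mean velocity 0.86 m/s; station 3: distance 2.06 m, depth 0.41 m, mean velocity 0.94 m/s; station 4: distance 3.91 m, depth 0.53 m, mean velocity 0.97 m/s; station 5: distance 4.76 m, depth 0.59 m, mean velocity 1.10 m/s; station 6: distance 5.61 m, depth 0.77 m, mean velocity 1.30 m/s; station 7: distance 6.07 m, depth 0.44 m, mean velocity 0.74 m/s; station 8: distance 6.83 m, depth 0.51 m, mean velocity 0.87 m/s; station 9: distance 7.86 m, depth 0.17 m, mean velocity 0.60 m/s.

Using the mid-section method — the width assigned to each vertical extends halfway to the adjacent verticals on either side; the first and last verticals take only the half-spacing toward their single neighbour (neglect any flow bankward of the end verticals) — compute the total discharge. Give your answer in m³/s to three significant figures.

w_1 = (1.30 − 0.88)/2 = 0.21 m; q_1 = 0.65 × 0.21 × 0.21 = 0.02867 m³/s
w_2 = (2.06 − 0.88)/2 = 0.59 m; q_2 = 0.86 × 0.26 × 0.59 = 0.1319 m³/s
w_3 = (3.91 − 1.30)/2 = 1.305 m; q_3 = 0.94 × 0.41 × 1.305 = 0.5029 m³/s
w_4 = (4.76 − 2.06)/2 = 1.35 m; q_4 = 0.97 × 0.53 × 1.35 = 0.6940 m³/s
w_5 = (5.61 − 3.91)/2 = 0.85 m; q_5 = 1.10 × 0.59 × 0.85 = 0.5517 m³/s
w_6 = (6.07 − 4.76)/2 = 0.655 m; q_6 = 1.30 × 0.77 × 0.655 = 0.6557 m³/s
w_7 = (6.83 − 5.61)/2 = 0.61 m; q_7 = 0.74 × 0.44 × 0.61 = 0.1986 m³/s
w_8 = (7.86 − 6.07)/2 = 0.895 m; q_8 = 0.87 × 0.51 × 0.895 = 0.3971 m³/s
w_9 = (7.86 − 6.83)/2 = 0.515 m; q_9 = 0.60 × 0.17 × 0.515 = 0.05253 m³/s
Q = Σ qᵢ = 3.213 m³/s

3.21 m³/s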